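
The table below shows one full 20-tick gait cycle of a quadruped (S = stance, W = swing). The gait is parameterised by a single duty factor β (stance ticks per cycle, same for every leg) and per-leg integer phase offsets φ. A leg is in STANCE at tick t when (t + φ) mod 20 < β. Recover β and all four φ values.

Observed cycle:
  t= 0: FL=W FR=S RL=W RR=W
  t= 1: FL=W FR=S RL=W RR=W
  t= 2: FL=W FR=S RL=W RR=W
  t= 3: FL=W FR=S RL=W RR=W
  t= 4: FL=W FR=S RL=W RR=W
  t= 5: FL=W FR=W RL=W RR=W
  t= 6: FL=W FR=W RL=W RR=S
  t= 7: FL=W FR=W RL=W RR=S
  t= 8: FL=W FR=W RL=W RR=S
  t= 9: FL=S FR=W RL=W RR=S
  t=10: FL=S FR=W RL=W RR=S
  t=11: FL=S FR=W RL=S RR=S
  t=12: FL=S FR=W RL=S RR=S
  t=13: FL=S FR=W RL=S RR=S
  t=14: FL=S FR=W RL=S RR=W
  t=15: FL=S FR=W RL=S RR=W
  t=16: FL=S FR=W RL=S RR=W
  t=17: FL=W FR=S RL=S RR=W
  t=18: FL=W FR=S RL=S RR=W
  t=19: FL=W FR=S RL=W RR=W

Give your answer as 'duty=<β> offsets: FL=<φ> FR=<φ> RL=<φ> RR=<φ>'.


duty=8 offsets: FL=11 FR=3 RL=9 RR=14

duty β = stance ticks per leg = 8
FL: stance ticks = 8; W→S at t=9 → φ=11
FR: stance ticks = 8; W→S at t=17 → φ=3
RL: stance ticks = 8; W→S at t=11 → φ=9
RR: stance ticks = 8; W→S at t=6 → φ=14


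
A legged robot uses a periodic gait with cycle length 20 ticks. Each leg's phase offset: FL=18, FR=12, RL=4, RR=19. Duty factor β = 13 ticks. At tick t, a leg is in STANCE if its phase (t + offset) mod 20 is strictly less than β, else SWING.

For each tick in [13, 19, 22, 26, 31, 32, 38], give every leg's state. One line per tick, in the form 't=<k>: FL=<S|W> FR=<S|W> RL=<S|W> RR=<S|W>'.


t=13: FL=S FR=S RL=W RR=S
t=19: FL=W FR=S RL=S RR=W
t=22: FL=S FR=W RL=S RR=S
t=26: FL=S FR=W RL=S RR=S
t=31: FL=S FR=S RL=W RR=S
t=32: FL=S FR=S RL=W RR=S
t=38: FL=W FR=S RL=S RR=W

t=13: phase=(11,5,17,12) vs β=13 → FL=S FR=S RL=W RR=S
t=19: phase=(17,11,3,18) vs β=13 → FL=W FR=S RL=S RR=W
t=22: phase=(0,14,6,1) vs β=13 → FL=S FR=W RL=S RR=S
t=26: phase=(4,18,10,5) vs β=13 → FL=S FR=W RL=S RR=S
t=31: phase=(9,3,15,10) vs β=13 → FL=S FR=S RL=W RR=S
t=32: phase=(10,4,16,11) vs β=13 → FL=S FR=S RL=W RR=S
t=38: phase=(16,10,2,17) vs β=13 → FL=W FR=S RL=S RR=W


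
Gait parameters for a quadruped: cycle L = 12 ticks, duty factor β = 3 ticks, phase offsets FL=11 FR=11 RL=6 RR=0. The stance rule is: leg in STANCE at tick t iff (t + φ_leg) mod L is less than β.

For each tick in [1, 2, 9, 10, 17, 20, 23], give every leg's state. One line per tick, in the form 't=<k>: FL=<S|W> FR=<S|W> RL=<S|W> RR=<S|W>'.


t=1: FL=S FR=S RL=W RR=S
t=2: FL=S FR=S RL=W RR=S
t=9: FL=W FR=W RL=W RR=W
t=10: FL=W FR=W RL=W RR=W
t=17: FL=W FR=W RL=W RR=W
t=20: FL=W FR=W RL=S RR=W
t=23: FL=W FR=W RL=W RR=W

t=1: phase=(0,0,7,1) vs β=3 → FL=S FR=S RL=W RR=S
t=2: phase=(1,1,8,2) vs β=3 → FL=S FR=S RL=W RR=S
t=9: phase=(8,8,3,9) vs β=3 → FL=W FR=W RL=W RR=W
t=10: phase=(9,9,4,10) vs β=3 → FL=W FR=W RL=W RR=W
t=17: phase=(4,4,11,5) vs β=3 → FL=W FR=W RL=W RR=W
t=20: phase=(7,7,2,8) vs β=3 → FL=W FR=W RL=S RR=W
t=23: phase=(10,10,5,11) vs β=3 → FL=W FR=W RL=W RR=W


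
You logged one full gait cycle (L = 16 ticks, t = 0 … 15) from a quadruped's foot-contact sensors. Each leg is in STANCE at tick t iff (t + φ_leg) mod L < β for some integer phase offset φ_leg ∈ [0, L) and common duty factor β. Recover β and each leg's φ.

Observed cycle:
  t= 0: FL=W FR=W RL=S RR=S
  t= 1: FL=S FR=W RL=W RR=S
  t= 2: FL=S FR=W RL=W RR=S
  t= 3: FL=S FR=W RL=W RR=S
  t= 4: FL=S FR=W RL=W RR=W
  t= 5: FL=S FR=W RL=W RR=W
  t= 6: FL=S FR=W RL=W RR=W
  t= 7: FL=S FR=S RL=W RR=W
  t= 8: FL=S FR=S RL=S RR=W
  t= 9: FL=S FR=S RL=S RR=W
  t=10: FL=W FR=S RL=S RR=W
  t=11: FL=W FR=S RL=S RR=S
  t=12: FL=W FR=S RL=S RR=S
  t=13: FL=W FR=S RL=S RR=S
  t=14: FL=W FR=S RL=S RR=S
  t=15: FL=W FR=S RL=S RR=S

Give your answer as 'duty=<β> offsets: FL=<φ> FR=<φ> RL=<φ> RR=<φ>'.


duty=9 offsets: FL=15 FR=9 RL=8 RR=5

duty β = stance ticks per leg = 9
FL: stance ticks = 9; W→S at t=1 → φ=15
FR: stance ticks = 9; W→S at t=7 → φ=9
RL: stance ticks = 9; W→S at t=8 → φ=8
RR: stance ticks = 9; W→S at t=11 → φ=5


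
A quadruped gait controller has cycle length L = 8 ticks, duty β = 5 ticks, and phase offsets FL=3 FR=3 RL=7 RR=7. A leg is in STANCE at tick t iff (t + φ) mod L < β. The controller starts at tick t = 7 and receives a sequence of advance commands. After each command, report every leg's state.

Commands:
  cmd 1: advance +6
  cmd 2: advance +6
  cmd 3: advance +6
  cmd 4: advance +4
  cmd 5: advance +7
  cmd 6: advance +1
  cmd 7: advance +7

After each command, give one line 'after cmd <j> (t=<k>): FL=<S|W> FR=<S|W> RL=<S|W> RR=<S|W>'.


start t=7: FL=S FR=S RL=W RR=W
cmd 1: advance +6 → t=13, phase=(0,0,4,4) → FL=S FR=S RL=S RR=S
cmd 2: advance +6 → t=19, phase=(6,6,2,2) → FL=W FR=W RL=S RR=S
cmd 3: advance +6 → t=25, phase=(4,4,0,0) → FL=S FR=S RL=S RR=S
cmd 4: advance +4 → t=29, phase=(0,0,4,4) → FL=S FR=S RL=S RR=S
cmd 5: advance +7 → t=36, phase=(7,7,3,3) → FL=W FR=W RL=S RR=S
cmd 6: advance +1 → t=37, phase=(0,0,4,4) → FL=S FR=S RL=S RR=S
cmd 7: advance +7 → t=44, phase=(7,7,3,3) → FL=W FR=W RL=S RR=S

after cmd 1 (t=13): FL=S FR=S RL=S RR=S
after cmd 2 (t=19): FL=W FR=W RL=S RR=S
after cmd 3 (t=25): FL=S FR=S RL=S RR=S
after cmd 4 (t=29): FL=S FR=S RL=S RR=S
after cmd 5 (t=36): FL=W FR=W RL=S RR=S
after cmd 6 (t=37): FL=S FR=S RL=S RR=S
after cmd 7 (t=44): FL=W FR=W RL=S RR=S


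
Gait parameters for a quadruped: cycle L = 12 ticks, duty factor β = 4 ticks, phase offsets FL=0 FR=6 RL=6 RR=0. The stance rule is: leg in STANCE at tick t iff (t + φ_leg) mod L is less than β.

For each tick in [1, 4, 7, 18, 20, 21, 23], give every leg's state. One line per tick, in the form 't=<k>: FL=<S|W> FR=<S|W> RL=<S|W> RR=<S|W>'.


t=1: phase=(1,7,7,1) vs β=4 → FL=S FR=W RL=W RR=S
t=4: phase=(4,10,10,4) vs β=4 → FL=W FR=W RL=W RR=W
t=7: phase=(7,1,1,7) vs β=4 → FL=W FR=S RL=S RR=W
t=18: phase=(6,0,0,6) vs β=4 → FL=W FR=S RL=S RR=W
t=20: phase=(8,2,2,8) vs β=4 → FL=W FR=S RL=S RR=W
t=21: phase=(9,3,3,9) vs β=4 → FL=W FR=S RL=S RR=W
t=23: phase=(11,5,5,11) vs β=4 → FL=W FR=W RL=W RR=W

t=1: FL=S FR=W RL=W RR=S
t=4: FL=W FR=W RL=W RR=W
t=7: FL=W FR=S RL=S RR=W
t=18: FL=W FR=S RL=S RR=W
t=20: FL=W FR=S RL=S RR=W
t=21: FL=W FR=S RL=S RR=W
t=23: FL=W FR=W RL=W RR=W


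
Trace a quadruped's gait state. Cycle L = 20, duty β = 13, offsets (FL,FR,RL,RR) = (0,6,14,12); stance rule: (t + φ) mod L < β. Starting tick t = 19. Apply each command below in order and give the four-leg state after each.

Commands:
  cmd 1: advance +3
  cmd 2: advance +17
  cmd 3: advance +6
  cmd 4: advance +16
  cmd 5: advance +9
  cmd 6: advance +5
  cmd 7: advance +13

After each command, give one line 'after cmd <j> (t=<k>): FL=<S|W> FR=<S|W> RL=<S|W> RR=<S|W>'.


after cmd 1 (t=22): FL=S FR=S RL=W RR=W
after cmd 2 (t=39): FL=W FR=S RL=W RR=S
after cmd 3 (t=45): FL=S FR=S RL=W RR=W
after cmd 4 (t=61): FL=S FR=S RL=W RR=W
after cmd 5 (t=70): FL=S FR=W RL=S RR=S
after cmd 6 (t=75): FL=W FR=S RL=S RR=S
after cmd 7 (t=88): FL=S FR=W RL=S RR=S

start t=19: FL=W FR=S RL=W RR=S
cmd 1: advance +3 → t=22, phase=(2,8,16,14) → FL=S FR=S RL=W RR=W
cmd 2: advance +17 → t=39, phase=(19,5,13,11) → FL=W FR=S RL=W RR=S
cmd 3: advance +6 → t=45, phase=(5,11,19,17) → FL=S FR=S RL=W RR=W
cmd 4: advance +16 → t=61, phase=(1,7,15,13) → FL=S FR=S RL=W RR=W
cmd 5: advance +9 → t=70, phase=(10,16,4,2) → FL=S FR=W RL=S RR=S
cmd 6: advance +5 → t=75, phase=(15,1,9,7) → FL=W FR=S RL=S RR=S
cmd 7: advance +13 → t=88, phase=(8,14,2,0) → FL=S FR=W RL=S RR=S


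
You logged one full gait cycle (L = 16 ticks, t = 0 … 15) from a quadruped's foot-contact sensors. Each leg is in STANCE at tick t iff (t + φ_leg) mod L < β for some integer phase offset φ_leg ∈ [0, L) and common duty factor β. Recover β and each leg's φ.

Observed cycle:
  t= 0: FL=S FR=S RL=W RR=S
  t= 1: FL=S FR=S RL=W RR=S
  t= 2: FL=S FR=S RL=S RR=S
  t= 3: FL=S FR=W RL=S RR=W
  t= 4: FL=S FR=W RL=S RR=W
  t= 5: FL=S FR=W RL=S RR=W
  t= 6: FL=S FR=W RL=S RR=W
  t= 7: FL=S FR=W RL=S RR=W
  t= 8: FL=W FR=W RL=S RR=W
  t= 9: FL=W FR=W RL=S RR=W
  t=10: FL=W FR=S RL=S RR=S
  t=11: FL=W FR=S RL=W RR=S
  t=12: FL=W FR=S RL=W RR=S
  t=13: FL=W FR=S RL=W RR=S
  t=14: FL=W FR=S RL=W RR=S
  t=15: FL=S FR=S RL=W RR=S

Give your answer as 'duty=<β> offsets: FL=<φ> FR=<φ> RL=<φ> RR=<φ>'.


duty β = stance ticks per leg = 9
FL: stance ticks = 9; W→S at t=15 → φ=1
FR: stance ticks = 9; W→S at t=10 → φ=6
RL: stance ticks = 9; W→S at t=2 → φ=14
RR: stance ticks = 9; W→S at t=10 → φ=6

duty=9 offsets: FL=1 FR=6 RL=14 RR=6


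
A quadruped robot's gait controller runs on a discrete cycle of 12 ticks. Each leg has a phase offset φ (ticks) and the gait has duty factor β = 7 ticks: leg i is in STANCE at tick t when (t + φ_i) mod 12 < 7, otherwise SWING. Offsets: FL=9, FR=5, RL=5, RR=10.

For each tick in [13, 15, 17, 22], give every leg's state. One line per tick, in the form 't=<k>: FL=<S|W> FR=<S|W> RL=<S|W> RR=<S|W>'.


t=13: phase=(10,6,6,11) vs β=7 → FL=W FR=S RL=S RR=W
t=15: phase=(0,8,8,1) vs β=7 → FL=S FR=W RL=W RR=S
t=17: phase=(2,10,10,3) vs β=7 → FL=S FR=W RL=W RR=S
t=22: phase=(7,3,3,8) vs β=7 → FL=W FR=S RL=S RR=W

t=13: FL=W FR=S RL=S RR=W
t=15: FL=S FR=W RL=W RR=S
t=17: FL=S FR=W RL=W RR=S
t=22: FL=W FR=S RL=S RR=W


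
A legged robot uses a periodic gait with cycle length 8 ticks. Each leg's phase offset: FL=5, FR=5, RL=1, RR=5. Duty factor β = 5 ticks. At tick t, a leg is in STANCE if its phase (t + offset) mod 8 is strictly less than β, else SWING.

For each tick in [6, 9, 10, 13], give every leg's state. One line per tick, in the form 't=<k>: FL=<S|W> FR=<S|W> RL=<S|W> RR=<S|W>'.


t=6: phase=(3,3,7,3) vs β=5 → FL=S FR=S RL=W RR=S
t=9: phase=(6,6,2,6) vs β=5 → FL=W FR=W RL=S RR=W
t=10: phase=(7,7,3,7) vs β=5 → FL=W FR=W RL=S RR=W
t=13: phase=(2,2,6,2) vs β=5 → FL=S FR=S RL=W RR=S

t=6: FL=S FR=S RL=W RR=S
t=9: FL=W FR=W RL=S RR=W
t=10: FL=W FR=W RL=S RR=W
t=13: FL=S FR=S RL=W RR=S


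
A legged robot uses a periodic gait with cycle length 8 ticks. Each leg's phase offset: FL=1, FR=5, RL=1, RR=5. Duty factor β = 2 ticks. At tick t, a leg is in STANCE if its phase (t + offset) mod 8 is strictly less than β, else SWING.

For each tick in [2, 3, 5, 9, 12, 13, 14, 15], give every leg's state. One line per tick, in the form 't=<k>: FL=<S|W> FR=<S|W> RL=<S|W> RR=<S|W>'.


t=2: FL=W FR=W RL=W RR=W
t=3: FL=W FR=S RL=W RR=S
t=5: FL=W FR=W RL=W RR=W
t=9: FL=W FR=W RL=W RR=W
t=12: FL=W FR=S RL=W RR=S
t=13: FL=W FR=W RL=W RR=W
t=14: FL=W FR=W RL=W RR=W
t=15: FL=S FR=W RL=S RR=W

t=2: phase=(3,7,3,7) vs β=2 → FL=W FR=W RL=W RR=W
t=3: phase=(4,0,4,0) vs β=2 → FL=W FR=S RL=W RR=S
t=5: phase=(6,2,6,2) vs β=2 → FL=W FR=W RL=W RR=W
t=9: phase=(2,6,2,6) vs β=2 → FL=W FR=W RL=W RR=W
t=12: phase=(5,1,5,1) vs β=2 → FL=W FR=S RL=W RR=S
t=13: phase=(6,2,6,2) vs β=2 → FL=W FR=W RL=W RR=W
t=14: phase=(7,3,7,3) vs β=2 → FL=W FR=W RL=W RR=W
t=15: phase=(0,4,0,4) vs β=2 → FL=S FR=W RL=S RR=W


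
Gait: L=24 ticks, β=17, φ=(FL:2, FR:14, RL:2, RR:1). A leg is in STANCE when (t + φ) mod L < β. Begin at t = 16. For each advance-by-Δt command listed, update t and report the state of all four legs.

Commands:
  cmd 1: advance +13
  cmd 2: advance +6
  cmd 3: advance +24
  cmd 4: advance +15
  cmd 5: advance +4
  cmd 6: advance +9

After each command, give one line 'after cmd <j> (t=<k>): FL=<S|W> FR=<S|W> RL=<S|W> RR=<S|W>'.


start t=16: FL=W FR=S RL=W RR=W
cmd 1: advance +13 → t=29, phase=(7,19,7,6) → FL=S FR=W RL=S RR=S
cmd 2: advance +6 → t=35, phase=(13,1,13,12) → FL=S FR=S RL=S RR=S
cmd 3: advance +24 → t=59, phase=(13,1,13,12) → FL=S FR=S RL=S RR=S
cmd 4: advance +15 → t=74, phase=(4,16,4,3) → FL=S FR=S RL=S RR=S
cmd 5: advance +4 → t=78, phase=(8,20,8,7) → FL=S FR=W RL=S RR=S
cmd 6: advance +9 → t=87, phase=(17,5,17,16) → FL=W FR=S RL=W RR=S

after cmd 1 (t=29): FL=S FR=W RL=S RR=S
after cmd 2 (t=35): FL=S FR=S RL=S RR=S
after cmd 3 (t=59): FL=S FR=S RL=S RR=S
after cmd 4 (t=74): FL=S FR=S RL=S RR=S
after cmd 5 (t=78): FL=S FR=W RL=S RR=S
after cmd 6 (t=87): FL=W FR=S RL=W RR=S


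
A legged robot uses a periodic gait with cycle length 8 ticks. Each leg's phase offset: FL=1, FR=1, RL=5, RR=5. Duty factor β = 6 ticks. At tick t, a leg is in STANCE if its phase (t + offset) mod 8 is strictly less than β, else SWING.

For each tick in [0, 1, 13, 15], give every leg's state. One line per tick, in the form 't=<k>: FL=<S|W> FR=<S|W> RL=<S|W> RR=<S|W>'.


t=0: phase=(1,1,5,5) vs β=6 → FL=S FR=S RL=S RR=S
t=1: phase=(2,2,6,6) vs β=6 → FL=S FR=S RL=W RR=W
t=13: phase=(6,6,2,2) vs β=6 → FL=W FR=W RL=S RR=S
t=15: phase=(0,0,4,4) vs β=6 → FL=S FR=S RL=S RR=S

t=0: FL=S FR=S RL=S RR=S
t=1: FL=S FR=S RL=W RR=W
t=13: FL=W FR=W RL=S RR=S
t=15: FL=S FR=S RL=S RR=S


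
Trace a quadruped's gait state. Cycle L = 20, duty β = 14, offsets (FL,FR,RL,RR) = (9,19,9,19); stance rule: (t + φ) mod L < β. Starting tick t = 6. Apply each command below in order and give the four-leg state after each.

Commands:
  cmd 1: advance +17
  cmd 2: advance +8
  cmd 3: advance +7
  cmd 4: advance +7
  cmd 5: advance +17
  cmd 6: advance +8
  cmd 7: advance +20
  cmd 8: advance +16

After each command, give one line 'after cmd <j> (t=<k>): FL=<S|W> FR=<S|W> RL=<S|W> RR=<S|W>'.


after cmd 1 (t=23): FL=S FR=S RL=S RR=S
after cmd 2 (t=31): FL=S FR=S RL=S RR=S
after cmd 3 (t=38): FL=S FR=W RL=S RR=W
after cmd 4 (t=45): FL=W FR=S RL=W RR=S
after cmd 5 (t=62): FL=S FR=S RL=S RR=S
after cmd 6 (t=70): FL=W FR=S RL=W RR=S
after cmd 7 (t=90): FL=W FR=S RL=W RR=S
after cmd 8 (t=106): FL=W FR=S RL=W RR=S

start t=6: FL=W FR=S RL=W RR=S
cmd 1: advance +17 → t=23, phase=(12,2,12,2) → FL=S FR=S RL=S RR=S
cmd 2: advance +8 → t=31, phase=(0,10,0,10) → FL=S FR=S RL=S RR=S
cmd 3: advance +7 → t=38, phase=(7,17,7,17) → FL=S FR=W RL=S RR=W
cmd 4: advance +7 → t=45, phase=(14,4,14,4) → FL=W FR=S RL=W RR=S
cmd 5: advance +17 → t=62, phase=(11,1,11,1) → FL=S FR=S RL=S RR=S
cmd 6: advance +8 → t=70, phase=(19,9,19,9) → FL=W FR=S RL=W RR=S
cmd 7: advance +20 → t=90, phase=(19,9,19,9) → FL=W FR=S RL=W RR=S
cmd 8: advance +16 → t=106, phase=(15,5,15,5) → FL=W FR=S RL=W RR=S


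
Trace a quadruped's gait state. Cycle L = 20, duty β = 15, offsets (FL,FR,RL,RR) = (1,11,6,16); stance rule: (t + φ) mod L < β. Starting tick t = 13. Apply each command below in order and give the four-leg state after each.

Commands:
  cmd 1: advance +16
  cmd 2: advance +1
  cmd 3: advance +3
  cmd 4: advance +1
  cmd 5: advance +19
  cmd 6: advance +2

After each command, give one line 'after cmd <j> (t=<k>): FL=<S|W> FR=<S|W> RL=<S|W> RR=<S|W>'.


start t=13: FL=S FR=S RL=W RR=S
cmd 1: advance +16 → t=29, phase=(10,0,15,5) → FL=S FR=S RL=W RR=S
cmd 2: advance +1 → t=30, phase=(11,1,16,6) → FL=S FR=S RL=W RR=S
cmd 3: advance +3 → t=33, phase=(14,4,19,9) → FL=S FR=S RL=W RR=S
cmd 4: advance +1 → t=34, phase=(15,5,0,10) → FL=W FR=S RL=S RR=S
cmd 5: advance +19 → t=53, phase=(14,4,19,9) → FL=S FR=S RL=W RR=S
cmd 6: advance +2 → t=55, phase=(16,6,1,11) → FL=W FR=S RL=S RR=S

after cmd 1 (t=29): FL=S FR=S RL=W RR=S
after cmd 2 (t=30): FL=S FR=S RL=W RR=S
after cmd 3 (t=33): FL=S FR=S RL=W RR=S
after cmd 4 (t=34): FL=W FR=S RL=S RR=S
after cmd 5 (t=53): FL=S FR=S RL=W RR=S
after cmd 6 (t=55): FL=W FR=S RL=S RR=S


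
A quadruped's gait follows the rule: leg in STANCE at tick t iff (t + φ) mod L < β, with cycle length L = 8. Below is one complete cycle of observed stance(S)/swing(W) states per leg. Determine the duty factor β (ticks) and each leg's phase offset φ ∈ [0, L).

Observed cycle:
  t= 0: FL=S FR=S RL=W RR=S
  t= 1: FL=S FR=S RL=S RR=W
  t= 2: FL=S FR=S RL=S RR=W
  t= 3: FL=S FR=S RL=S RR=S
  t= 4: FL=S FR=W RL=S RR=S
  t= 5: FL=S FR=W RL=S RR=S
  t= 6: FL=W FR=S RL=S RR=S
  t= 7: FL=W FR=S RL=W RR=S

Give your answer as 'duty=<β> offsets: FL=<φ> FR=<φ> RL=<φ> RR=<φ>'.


duty β = stance ticks per leg = 6
FL: stance ticks = 6; W→S at t=0 → φ=0
FR: stance ticks = 6; W→S at t=6 → φ=2
RL: stance ticks = 6; W→S at t=1 → φ=7
RR: stance ticks = 6; W→S at t=3 → φ=5

duty=6 offsets: FL=0 FR=2 RL=7 RR=5


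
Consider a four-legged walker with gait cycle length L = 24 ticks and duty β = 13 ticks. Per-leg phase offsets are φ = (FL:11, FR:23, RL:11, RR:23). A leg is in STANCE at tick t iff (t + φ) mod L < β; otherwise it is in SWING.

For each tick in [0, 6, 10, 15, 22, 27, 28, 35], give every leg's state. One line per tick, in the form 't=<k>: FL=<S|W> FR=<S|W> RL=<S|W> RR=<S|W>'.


t=0: phase=(11,23,11,23) vs β=13 → FL=S FR=W RL=S RR=W
t=6: phase=(17,5,17,5) vs β=13 → FL=W FR=S RL=W RR=S
t=10: phase=(21,9,21,9) vs β=13 → FL=W FR=S RL=W RR=S
t=15: phase=(2,14,2,14) vs β=13 → FL=S FR=W RL=S RR=W
t=22: phase=(9,21,9,21) vs β=13 → FL=S FR=W RL=S RR=W
t=27: phase=(14,2,14,2) vs β=13 → FL=W FR=S RL=W RR=S
t=28: phase=(15,3,15,3) vs β=13 → FL=W FR=S RL=W RR=S
t=35: phase=(22,10,22,10) vs β=13 → FL=W FR=S RL=W RR=S

t=0: FL=S FR=W RL=S RR=W
t=6: FL=W FR=S RL=W RR=S
t=10: FL=W FR=S RL=W RR=S
t=15: FL=S FR=W RL=S RR=W
t=22: FL=S FR=W RL=S RR=W
t=27: FL=W FR=S RL=W RR=S
t=28: FL=W FR=S RL=W RR=S
t=35: FL=W FR=S RL=W RR=S


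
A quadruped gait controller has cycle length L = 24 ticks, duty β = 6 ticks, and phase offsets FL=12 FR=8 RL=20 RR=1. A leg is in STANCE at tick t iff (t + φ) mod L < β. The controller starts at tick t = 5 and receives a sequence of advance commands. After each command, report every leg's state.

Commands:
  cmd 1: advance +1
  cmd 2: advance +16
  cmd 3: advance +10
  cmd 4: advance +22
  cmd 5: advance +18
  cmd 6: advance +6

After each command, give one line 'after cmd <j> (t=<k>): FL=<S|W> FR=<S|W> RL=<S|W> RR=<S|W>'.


after cmd 1 (t=6): FL=W FR=W RL=S RR=W
after cmd 2 (t=22): FL=W FR=W RL=W RR=W
after cmd 3 (t=32): FL=W FR=W RL=S RR=W
after cmd 4 (t=54): FL=W FR=W RL=S RR=W
after cmd 5 (t=72): FL=W FR=W RL=W RR=S
after cmd 6 (t=78): FL=W FR=W RL=S RR=W

start t=5: FL=W FR=W RL=S RR=W
cmd 1: advance +1 → t=6, phase=(18,14,2,7) → FL=W FR=W RL=S RR=W
cmd 2: advance +16 → t=22, phase=(10,6,18,23) → FL=W FR=W RL=W RR=W
cmd 3: advance +10 → t=32, phase=(20,16,4,9) → FL=W FR=W RL=S RR=W
cmd 4: advance +22 → t=54, phase=(18,14,2,7) → FL=W FR=W RL=S RR=W
cmd 5: advance +18 → t=72, phase=(12,8,20,1) → FL=W FR=W RL=W RR=S
cmd 6: advance +6 → t=78, phase=(18,14,2,7) → FL=W FR=W RL=S RR=W


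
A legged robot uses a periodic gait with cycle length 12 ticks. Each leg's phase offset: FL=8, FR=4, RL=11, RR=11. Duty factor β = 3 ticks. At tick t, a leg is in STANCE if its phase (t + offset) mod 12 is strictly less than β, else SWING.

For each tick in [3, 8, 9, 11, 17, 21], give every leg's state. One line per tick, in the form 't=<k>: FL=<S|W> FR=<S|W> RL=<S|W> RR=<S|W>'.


t=3: FL=W FR=W RL=S RR=S
t=8: FL=W FR=S RL=W RR=W
t=9: FL=W FR=S RL=W RR=W
t=11: FL=W FR=W RL=W RR=W
t=17: FL=S FR=W RL=W RR=W
t=21: FL=W FR=S RL=W RR=W

t=3: phase=(11,7,2,2) vs β=3 → FL=W FR=W RL=S RR=S
t=8: phase=(4,0,7,7) vs β=3 → FL=W FR=S RL=W RR=W
t=9: phase=(5,1,8,8) vs β=3 → FL=W FR=S RL=W RR=W
t=11: phase=(7,3,10,10) vs β=3 → FL=W FR=W RL=W RR=W
t=17: phase=(1,9,4,4) vs β=3 → FL=S FR=W RL=W RR=W
t=21: phase=(5,1,8,8) vs β=3 → FL=W FR=S RL=W RR=W


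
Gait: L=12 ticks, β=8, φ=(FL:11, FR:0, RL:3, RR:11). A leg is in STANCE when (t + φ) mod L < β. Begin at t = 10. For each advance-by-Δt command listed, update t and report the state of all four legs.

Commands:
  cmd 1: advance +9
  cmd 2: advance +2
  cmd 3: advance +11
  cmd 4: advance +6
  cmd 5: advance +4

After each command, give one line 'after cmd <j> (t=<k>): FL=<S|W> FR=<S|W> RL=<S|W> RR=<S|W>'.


after cmd 1 (t=19): FL=S FR=S RL=W RR=S
after cmd 2 (t=21): FL=W FR=W RL=S RR=W
after cmd 3 (t=32): FL=S FR=W RL=W RR=S
after cmd 4 (t=38): FL=S FR=S RL=S RR=S
after cmd 5 (t=42): FL=S FR=S RL=W RR=S

start t=10: FL=W FR=W RL=S RR=W
cmd 1: advance +9 → t=19, phase=(6,7,10,6) → FL=S FR=S RL=W RR=S
cmd 2: advance +2 → t=21, phase=(8,9,0,8) → FL=W FR=W RL=S RR=W
cmd 3: advance +11 → t=32, phase=(7,8,11,7) → FL=S FR=W RL=W RR=S
cmd 4: advance +6 → t=38, phase=(1,2,5,1) → FL=S FR=S RL=S RR=S
cmd 5: advance +4 → t=42, phase=(5,6,9,5) → FL=S FR=S RL=W RR=S


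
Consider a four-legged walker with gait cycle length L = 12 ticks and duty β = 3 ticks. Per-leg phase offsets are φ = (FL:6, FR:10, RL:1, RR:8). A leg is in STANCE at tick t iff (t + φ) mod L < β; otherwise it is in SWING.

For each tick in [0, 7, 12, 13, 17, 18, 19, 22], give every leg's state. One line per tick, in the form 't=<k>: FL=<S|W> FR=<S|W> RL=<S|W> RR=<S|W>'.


t=0: phase=(6,10,1,8) vs β=3 → FL=W FR=W RL=S RR=W
t=7: phase=(1,5,8,3) vs β=3 → FL=S FR=W RL=W RR=W
t=12: phase=(6,10,1,8) vs β=3 → FL=W FR=W RL=S RR=W
t=13: phase=(7,11,2,9) vs β=3 → FL=W FR=W RL=S RR=W
t=17: phase=(11,3,6,1) vs β=3 → FL=W FR=W RL=W RR=S
t=18: phase=(0,4,7,2) vs β=3 → FL=S FR=W RL=W RR=S
t=19: phase=(1,5,8,3) vs β=3 → FL=S FR=W RL=W RR=W
t=22: phase=(4,8,11,6) vs β=3 → FL=W FR=W RL=W RR=W

t=0: FL=W FR=W RL=S RR=W
t=7: FL=S FR=W RL=W RR=W
t=12: FL=W FR=W RL=S RR=W
t=13: FL=W FR=W RL=S RR=W
t=17: FL=W FR=W RL=W RR=S
t=18: FL=S FR=W RL=W RR=S
t=19: FL=S FR=W RL=W RR=W
t=22: FL=W FR=W RL=W RR=W


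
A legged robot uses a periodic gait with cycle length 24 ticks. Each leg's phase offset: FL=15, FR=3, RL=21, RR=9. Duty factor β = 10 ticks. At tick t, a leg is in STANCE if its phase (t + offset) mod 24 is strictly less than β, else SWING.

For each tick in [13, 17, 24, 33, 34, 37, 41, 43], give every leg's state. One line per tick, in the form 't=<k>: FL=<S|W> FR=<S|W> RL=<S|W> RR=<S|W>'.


t=13: FL=S FR=W RL=W RR=W
t=17: FL=S FR=W RL=W RR=S
t=24: FL=W FR=S RL=W RR=S
t=33: FL=S FR=W RL=S RR=W
t=34: FL=S FR=W RL=S RR=W
t=37: FL=S FR=W RL=W RR=W
t=41: FL=S FR=W RL=W RR=S
t=43: FL=W FR=W RL=W RR=S

t=13: phase=(4,16,10,22) vs β=10 → FL=S FR=W RL=W RR=W
t=17: phase=(8,20,14,2) vs β=10 → FL=S FR=W RL=W RR=S
t=24: phase=(15,3,21,9) vs β=10 → FL=W FR=S RL=W RR=S
t=33: phase=(0,12,6,18) vs β=10 → FL=S FR=W RL=S RR=W
t=34: phase=(1,13,7,19) vs β=10 → FL=S FR=W RL=S RR=W
t=37: phase=(4,16,10,22) vs β=10 → FL=S FR=W RL=W RR=W
t=41: phase=(8,20,14,2) vs β=10 → FL=S FR=W RL=W RR=S
t=43: phase=(10,22,16,4) vs β=10 → FL=W FR=W RL=W RR=S


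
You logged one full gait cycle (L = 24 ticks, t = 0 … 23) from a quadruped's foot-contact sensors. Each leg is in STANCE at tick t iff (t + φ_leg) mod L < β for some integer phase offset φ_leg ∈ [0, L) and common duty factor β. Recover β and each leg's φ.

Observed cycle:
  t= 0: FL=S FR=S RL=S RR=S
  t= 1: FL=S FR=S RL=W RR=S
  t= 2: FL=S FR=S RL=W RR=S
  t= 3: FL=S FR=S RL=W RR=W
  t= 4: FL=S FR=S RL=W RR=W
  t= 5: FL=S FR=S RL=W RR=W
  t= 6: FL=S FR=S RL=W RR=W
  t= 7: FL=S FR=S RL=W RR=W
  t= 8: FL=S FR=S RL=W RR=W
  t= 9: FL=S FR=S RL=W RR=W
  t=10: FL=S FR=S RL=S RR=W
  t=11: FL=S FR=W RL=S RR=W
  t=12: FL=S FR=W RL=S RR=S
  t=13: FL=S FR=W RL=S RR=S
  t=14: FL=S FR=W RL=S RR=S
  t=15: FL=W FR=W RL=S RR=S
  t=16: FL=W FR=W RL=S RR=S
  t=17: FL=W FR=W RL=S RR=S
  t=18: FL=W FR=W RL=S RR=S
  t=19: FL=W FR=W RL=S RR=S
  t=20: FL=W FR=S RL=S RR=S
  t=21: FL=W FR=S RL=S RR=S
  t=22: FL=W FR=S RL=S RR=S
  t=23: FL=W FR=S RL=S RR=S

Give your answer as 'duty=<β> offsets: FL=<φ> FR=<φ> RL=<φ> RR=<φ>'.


duty=15 offsets: FL=0 FR=4 RL=14 RR=12

duty β = stance ticks per leg = 15
FL: stance ticks = 15; W→S at t=0 → φ=0
FR: stance ticks = 15; W→S at t=20 → φ=4
RL: stance ticks = 15; W→S at t=10 → φ=14
RR: stance ticks = 15; W→S at t=12 → φ=12


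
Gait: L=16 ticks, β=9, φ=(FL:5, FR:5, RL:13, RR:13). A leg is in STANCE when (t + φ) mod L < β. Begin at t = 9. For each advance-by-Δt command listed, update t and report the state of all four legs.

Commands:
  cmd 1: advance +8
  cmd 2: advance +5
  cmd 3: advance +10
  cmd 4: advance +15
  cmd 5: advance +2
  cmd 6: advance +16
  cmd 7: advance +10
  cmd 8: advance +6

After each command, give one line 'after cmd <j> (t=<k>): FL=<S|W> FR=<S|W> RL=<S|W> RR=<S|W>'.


after cmd 1 (t=17): FL=S FR=S RL=W RR=W
after cmd 2 (t=22): FL=W FR=W RL=S RR=S
after cmd 3 (t=32): FL=S FR=S RL=W RR=W
after cmd 4 (t=47): FL=S FR=S RL=W RR=W
after cmd 5 (t=49): FL=S FR=S RL=W RR=W
after cmd 6 (t=65): FL=S FR=S RL=W RR=W
after cmd 7 (t=75): FL=S FR=S RL=S RR=S
after cmd 8 (t=81): FL=S FR=S RL=W RR=W

start t=9: FL=W FR=W RL=S RR=S
cmd 1: advance +8 → t=17, phase=(6,6,14,14) → FL=S FR=S RL=W RR=W
cmd 2: advance +5 → t=22, phase=(11,11,3,3) → FL=W FR=W RL=S RR=S
cmd 3: advance +10 → t=32, phase=(5,5,13,13) → FL=S FR=S RL=W RR=W
cmd 4: advance +15 → t=47, phase=(4,4,12,12) → FL=S FR=S RL=W RR=W
cmd 5: advance +2 → t=49, phase=(6,6,14,14) → FL=S FR=S RL=W RR=W
cmd 6: advance +16 → t=65, phase=(6,6,14,14) → FL=S FR=S RL=W RR=W
cmd 7: advance +10 → t=75, phase=(0,0,8,8) → FL=S FR=S RL=S RR=S
cmd 8: advance +6 → t=81, phase=(6,6,14,14) → FL=S FR=S RL=W RR=W


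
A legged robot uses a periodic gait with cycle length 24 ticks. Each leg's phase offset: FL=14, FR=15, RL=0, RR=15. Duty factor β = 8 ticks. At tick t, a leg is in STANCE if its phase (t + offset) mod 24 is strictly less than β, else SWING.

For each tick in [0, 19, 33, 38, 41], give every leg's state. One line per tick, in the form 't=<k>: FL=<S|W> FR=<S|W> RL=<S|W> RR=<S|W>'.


t=0: FL=W FR=W RL=S RR=W
t=19: FL=W FR=W RL=W RR=W
t=33: FL=W FR=S RL=W RR=S
t=38: FL=S FR=S RL=W RR=S
t=41: FL=S FR=W RL=W RR=W

t=0: phase=(14,15,0,15) vs β=8 → FL=W FR=W RL=S RR=W
t=19: phase=(9,10,19,10) vs β=8 → FL=W FR=W RL=W RR=W
t=33: phase=(23,0,9,0) vs β=8 → FL=W FR=S RL=W RR=S
t=38: phase=(4,5,14,5) vs β=8 → FL=S FR=S RL=W RR=S
t=41: phase=(7,8,17,8) vs β=8 → FL=S FR=W RL=W RR=W


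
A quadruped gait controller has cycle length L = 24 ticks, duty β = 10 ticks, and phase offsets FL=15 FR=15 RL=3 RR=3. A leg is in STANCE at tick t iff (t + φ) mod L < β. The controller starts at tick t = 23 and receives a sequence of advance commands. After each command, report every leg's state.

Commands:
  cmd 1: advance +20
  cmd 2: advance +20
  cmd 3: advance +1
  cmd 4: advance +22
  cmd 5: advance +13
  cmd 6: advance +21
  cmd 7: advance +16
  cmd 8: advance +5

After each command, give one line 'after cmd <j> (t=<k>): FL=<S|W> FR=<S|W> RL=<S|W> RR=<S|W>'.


after cmd 1 (t=43): FL=W FR=W RL=W RR=W
after cmd 2 (t=63): FL=S FR=S RL=W RR=W
after cmd 3 (t=64): FL=S FR=S RL=W RR=W
after cmd 4 (t=86): FL=S FR=S RL=W RR=W
after cmd 5 (t=99): FL=W FR=W RL=S RR=S
after cmd 6 (t=120): FL=W FR=W RL=S RR=S
after cmd 7 (t=136): FL=S FR=S RL=W RR=W
after cmd 8 (t=141): FL=W FR=W RL=S RR=S

start t=23: FL=W FR=W RL=S RR=S
cmd 1: advance +20 → t=43, phase=(10,10,22,22) → FL=W FR=W RL=W RR=W
cmd 2: advance +20 → t=63, phase=(6,6,18,18) → FL=S FR=S RL=W RR=W
cmd 3: advance +1 → t=64, phase=(7,7,19,19) → FL=S FR=S RL=W RR=W
cmd 4: advance +22 → t=86, phase=(5,5,17,17) → FL=S FR=S RL=W RR=W
cmd 5: advance +13 → t=99, phase=(18,18,6,6) → FL=W FR=W RL=S RR=S
cmd 6: advance +21 → t=120, phase=(15,15,3,3) → FL=W FR=W RL=S RR=S
cmd 7: advance +16 → t=136, phase=(7,7,19,19) → FL=S FR=S RL=W RR=W
cmd 8: advance +5 → t=141, phase=(12,12,0,0) → FL=W FR=W RL=S RR=S


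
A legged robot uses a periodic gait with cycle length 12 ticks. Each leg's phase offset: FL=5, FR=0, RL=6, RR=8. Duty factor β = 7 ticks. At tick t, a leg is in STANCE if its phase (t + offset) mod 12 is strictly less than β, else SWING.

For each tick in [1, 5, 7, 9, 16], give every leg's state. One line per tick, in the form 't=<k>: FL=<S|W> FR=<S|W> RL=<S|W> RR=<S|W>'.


t=1: phase=(6,1,7,9) vs β=7 → FL=S FR=S RL=W RR=W
t=5: phase=(10,5,11,1) vs β=7 → FL=W FR=S RL=W RR=S
t=7: phase=(0,7,1,3) vs β=7 → FL=S FR=W RL=S RR=S
t=9: phase=(2,9,3,5) vs β=7 → FL=S FR=W RL=S RR=S
t=16: phase=(9,4,10,0) vs β=7 → FL=W FR=S RL=W RR=S

t=1: FL=S FR=S RL=W RR=W
t=5: FL=W FR=S RL=W RR=S
t=7: FL=S FR=W RL=S RR=S
t=9: FL=S FR=W RL=S RR=S
t=16: FL=W FR=S RL=W RR=S


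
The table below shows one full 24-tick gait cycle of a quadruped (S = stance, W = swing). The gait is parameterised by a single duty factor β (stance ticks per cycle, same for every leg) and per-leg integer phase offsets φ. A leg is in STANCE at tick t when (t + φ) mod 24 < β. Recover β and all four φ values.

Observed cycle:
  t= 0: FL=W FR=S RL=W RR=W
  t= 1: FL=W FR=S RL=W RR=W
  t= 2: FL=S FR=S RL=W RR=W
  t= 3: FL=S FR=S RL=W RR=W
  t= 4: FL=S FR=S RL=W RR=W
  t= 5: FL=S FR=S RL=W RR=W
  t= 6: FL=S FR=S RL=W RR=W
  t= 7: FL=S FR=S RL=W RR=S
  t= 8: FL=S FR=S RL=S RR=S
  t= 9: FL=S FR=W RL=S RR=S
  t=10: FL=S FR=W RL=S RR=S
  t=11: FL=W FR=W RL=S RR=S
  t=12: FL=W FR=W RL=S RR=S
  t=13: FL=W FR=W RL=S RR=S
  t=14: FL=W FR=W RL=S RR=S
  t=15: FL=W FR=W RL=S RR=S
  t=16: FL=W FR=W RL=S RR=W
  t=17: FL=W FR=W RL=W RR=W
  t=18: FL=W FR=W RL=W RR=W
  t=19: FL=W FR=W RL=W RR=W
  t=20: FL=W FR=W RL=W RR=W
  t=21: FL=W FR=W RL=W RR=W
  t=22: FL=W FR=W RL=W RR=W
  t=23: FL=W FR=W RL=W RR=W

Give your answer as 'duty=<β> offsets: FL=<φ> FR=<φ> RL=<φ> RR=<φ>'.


duty=9 offsets: FL=22 FR=0 RL=16 RR=17

duty β = stance ticks per leg = 9
FL: stance ticks = 9; W→S at t=2 → φ=22
FR: stance ticks = 9; W→S at t=0 → φ=0
RL: stance ticks = 9; W→S at t=8 → φ=16
RR: stance ticks = 9; W→S at t=7 → φ=17


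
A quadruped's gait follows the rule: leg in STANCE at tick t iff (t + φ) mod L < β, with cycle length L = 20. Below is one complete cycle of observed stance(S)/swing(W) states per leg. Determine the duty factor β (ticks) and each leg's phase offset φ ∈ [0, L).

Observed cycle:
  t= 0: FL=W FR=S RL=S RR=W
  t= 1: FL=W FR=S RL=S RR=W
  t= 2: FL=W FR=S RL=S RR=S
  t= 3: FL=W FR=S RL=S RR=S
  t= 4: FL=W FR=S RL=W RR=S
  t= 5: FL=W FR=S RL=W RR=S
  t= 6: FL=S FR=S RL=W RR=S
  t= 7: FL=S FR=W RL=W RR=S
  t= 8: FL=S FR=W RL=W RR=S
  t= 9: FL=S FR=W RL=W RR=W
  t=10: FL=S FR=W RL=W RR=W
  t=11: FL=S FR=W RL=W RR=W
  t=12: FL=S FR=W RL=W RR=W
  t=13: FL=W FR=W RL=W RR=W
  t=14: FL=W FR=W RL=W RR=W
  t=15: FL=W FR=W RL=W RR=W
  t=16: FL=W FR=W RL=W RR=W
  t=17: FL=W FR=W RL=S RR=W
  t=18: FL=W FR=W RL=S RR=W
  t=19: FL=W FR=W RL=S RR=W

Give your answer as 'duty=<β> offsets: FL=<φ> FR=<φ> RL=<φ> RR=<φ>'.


duty=7 offsets: FL=14 FR=0 RL=3 RR=18

duty β = stance ticks per leg = 7
FL: stance ticks = 7; W→S at t=6 → φ=14
FR: stance ticks = 7; W→S at t=0 → φ=0
RL: stance ticks = 7; W→S at t=17 → φ=3
RR: stance ticks = 7; W→S at t=2 → φ=18


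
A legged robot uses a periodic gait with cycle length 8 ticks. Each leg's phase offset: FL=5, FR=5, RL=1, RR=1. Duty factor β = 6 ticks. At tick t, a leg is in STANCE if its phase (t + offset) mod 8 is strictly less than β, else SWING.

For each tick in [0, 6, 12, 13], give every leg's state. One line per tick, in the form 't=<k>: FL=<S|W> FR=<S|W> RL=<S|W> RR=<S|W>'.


t=0: phase=(5,5,1,1) vs β=6 → FL=S FR=S RL=S RR=S
t=6: phase=(3,3,7,7) vs β=6 → FL=S FR=S RL=W RR=W
t=12: phase=(1,1,5,5) vs β=6 → FL=S FR=S RL=S RR=S
t=13: phase=(2,2,6,6) vs β=6 → FL=S FR=S RL=W RR=W

t=0: FL=S FR=S RL=S RR=S
t=6: FL=S FR=S RL=W RR=W
t=12: FL=S FR=S RL=S RR=S
t=13: FL=S FR=S RL=W RR=W


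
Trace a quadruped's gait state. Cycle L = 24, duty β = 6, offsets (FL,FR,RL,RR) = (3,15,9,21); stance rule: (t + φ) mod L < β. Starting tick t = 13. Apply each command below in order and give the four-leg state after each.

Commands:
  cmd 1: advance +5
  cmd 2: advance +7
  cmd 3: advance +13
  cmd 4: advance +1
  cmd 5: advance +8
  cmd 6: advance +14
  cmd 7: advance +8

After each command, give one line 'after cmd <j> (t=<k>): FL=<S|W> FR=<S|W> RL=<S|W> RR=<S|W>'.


after cmd 1 (t=18): FL=W FR=W RL=S RR=W
after cmd 2 (t=25): FL=S FR=W RL=W RR=W
after cmd 3 (t=38): FL=W FR=S RL=W RR=W
after cmd 4 (t=39): FL=W FR=W RL=S RR=W
after cmd 5 (t=47): FL=S FR=W RL=W RR=W
after cmd 6 (t=61): FL=W FR=S RL=W RR=W
after cmd 7 (t=69): FL=S FR=W RL=W RR=W

start t=13: FL=W FR=S RL=W RR=W
cmd 1: advance +5 → t=18, phase=(21,9,3,15) → FL=W FR=W RL=S RR=W
cmd 2: advance +7 → t=25, phase=(4,16,10,22) → FL=S FR=W RL=W RR=W
cmd 3: advance +13 → t=38, phase=(17,5,23,11) → FL=W FR=S RL=W RR=W
cmd 4: advance +1 → t=39, phase=(18,6,0,12) → FL=W FR=W RL=S RR=W
cmd 5: advance +8 → t=47, phase=(2,14,8,20) → FL=S FR=W RL=W RR=W
cmd 6: advance +14 → t=61, phase=(16,4,22,10) → FL=W FR=S RL=W RR=W
cmd 7: advance +8 → t=69, phase=(0,12,6,18) → FL=S FR=W RL=W RR=W


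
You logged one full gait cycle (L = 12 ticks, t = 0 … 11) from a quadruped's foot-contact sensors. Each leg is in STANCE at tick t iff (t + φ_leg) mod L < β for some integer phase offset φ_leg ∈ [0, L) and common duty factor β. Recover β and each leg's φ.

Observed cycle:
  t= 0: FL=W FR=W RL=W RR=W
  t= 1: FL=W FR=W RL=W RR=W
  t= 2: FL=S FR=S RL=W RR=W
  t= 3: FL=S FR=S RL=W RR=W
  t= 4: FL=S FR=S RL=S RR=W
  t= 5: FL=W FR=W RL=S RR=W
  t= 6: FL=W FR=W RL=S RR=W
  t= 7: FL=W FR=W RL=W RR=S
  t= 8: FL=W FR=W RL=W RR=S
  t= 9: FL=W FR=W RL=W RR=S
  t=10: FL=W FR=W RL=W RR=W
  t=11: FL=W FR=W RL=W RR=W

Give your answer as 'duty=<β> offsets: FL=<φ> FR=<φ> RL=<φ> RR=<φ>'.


duty=3 offsets: FL=10 FR=10 RL=8 RR=5

duty β = stance ticks per leg = 3
FL: stance ticks = 3; W→S at t=2 → φ=10
FR: stance ticks = 3; W→S at t=2 → φ=10
RL: stance ticks = 3; W→S at t=4 → φ=8
RR: stance ticks = 3; W→S at t=7 → φ=5


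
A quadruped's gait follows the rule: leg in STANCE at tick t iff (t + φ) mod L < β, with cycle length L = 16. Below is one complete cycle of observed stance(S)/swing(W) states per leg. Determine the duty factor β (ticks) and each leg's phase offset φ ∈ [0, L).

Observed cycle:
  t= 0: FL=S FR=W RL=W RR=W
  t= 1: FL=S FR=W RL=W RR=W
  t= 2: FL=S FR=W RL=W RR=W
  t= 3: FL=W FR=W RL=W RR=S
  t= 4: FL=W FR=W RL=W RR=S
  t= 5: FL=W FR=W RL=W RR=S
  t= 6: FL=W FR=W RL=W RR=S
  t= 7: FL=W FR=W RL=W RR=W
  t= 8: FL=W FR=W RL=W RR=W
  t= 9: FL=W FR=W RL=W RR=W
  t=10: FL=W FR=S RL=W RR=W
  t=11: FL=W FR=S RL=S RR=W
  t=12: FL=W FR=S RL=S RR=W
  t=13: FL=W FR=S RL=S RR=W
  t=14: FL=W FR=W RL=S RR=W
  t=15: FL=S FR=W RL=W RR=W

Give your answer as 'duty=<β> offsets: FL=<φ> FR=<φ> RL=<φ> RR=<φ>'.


duty=4 offsets: FL=1 FR=6 RL=5 RR=13

duty β = stance ticks per leg = 4
FL: stance ticks = 4; W→S at t=15 → φ=1
FR: stance ticks = 4; W→S at t=10 → φ=6
RL: stance ticks = 4; W→S at t=11 → φ=5
RR: stance ticks = 4; W→S at t=3 → φ=13


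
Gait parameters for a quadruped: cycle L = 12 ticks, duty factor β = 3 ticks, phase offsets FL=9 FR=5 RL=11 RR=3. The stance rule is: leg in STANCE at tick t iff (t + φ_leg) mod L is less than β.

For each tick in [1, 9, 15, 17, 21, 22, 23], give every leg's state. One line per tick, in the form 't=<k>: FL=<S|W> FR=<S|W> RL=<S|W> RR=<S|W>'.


t=1: FL=W FR=W RL=S RR=W
t=9: FL=W FR=S RL=W RR=S
t=15: FL=S FR=W RL=S RR=W
t=17: FL=S FR=W RL=W RR=W
t=21: FL=W FR=S RL=W RR=S
t=22: FL=W FR=W RL=W RR=S
t=23: FL=W FR=W RL=W RR=S

t=1: phase=(10,6,0,4) vs β=3 → FL=W FR=W RL=S RR=W
t=9: phase=(6,2,8,0) vs β=3 → FL=W FR=S RL=W RR=S
t=15: phase=(0,8,2,6) vs β=3 → FL=S FR=W RL=S RR=W
t=17: phase=(2,10,4,8) vs β=3 → FL=S FR=W RL=W RR=W
t=21: phase=(6,2,8,0) vs β=3 → FL=W FR=S RL=W RR=S
t=22: phase=(7,3,9,1) vs β=3 → FL=W FR=W RL=W RR=S
t=23: phase=(8,4,10,2) vs β=3 → FL=W FR=W RL=W RR=S


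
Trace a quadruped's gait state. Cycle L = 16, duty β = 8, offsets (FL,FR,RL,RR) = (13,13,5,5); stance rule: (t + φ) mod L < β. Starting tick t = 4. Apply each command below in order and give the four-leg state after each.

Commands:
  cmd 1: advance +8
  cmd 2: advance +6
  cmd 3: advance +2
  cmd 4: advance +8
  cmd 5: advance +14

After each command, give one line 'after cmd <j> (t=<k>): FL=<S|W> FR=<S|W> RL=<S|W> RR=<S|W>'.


after cmd 1 (t=12): FL=W FR=W RL=S RR=S
after cmd 2 (t=18): FL=W FR=W RL=S RR=S
after cmd 3 (t=20): FL=S FR=S RL=W RR=W
after cmd 4 (t=28): FL=W FR=W RL=S RR=S
after cmd 5 (t=42): FL=S FR=S RL=W RR=W

start t=4: FL=S FR=S RL=W RR=W
cmd 1: advance +8 → t=12, phase=(9,9,1,1) → FL=W FR=W RL=S RR=S
cmd 2: advance +6 → t=18, phase=(15,15,7,7) → FL=W FR=W RL=S RR=S
cmd 3: advance +2 → t=20, phase=(1,1,9,9) → FL=S FR=S RL=W RR=W
cmd 4: advance +8 → t=28, phase=(9,9,1,1) → FL=W FR=W RL=S RR=S
cmd 5: advance +14 → t=42, phase=(7,7,15,15) → FL=S FR=S RL=W RR=W


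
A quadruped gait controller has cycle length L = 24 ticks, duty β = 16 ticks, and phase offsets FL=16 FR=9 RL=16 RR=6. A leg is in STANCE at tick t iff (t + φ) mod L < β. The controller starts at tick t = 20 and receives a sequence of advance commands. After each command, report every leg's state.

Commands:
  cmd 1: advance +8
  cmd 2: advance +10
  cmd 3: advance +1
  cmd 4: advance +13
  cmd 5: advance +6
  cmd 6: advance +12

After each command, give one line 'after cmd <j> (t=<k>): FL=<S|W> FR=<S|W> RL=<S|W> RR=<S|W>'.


start t=20: FL=S FR=S RL=S RR=S
cmd 1: advance +8 → t=28, phase=(20,13,20,10) → FL=W FR=S RL=W RR=S
cmd 2: advance +10 → t=38, phase=(6,23,6,20) → FL=S FR=W RL=S RR=W
cmd 3: advance +1 → t=39, phase=(7,0,7,21) → FL=S FR=S RL=S RR=W
cmd 4: advance +13 → t=52, phase=(20,13,20,10) → FL=W FR=S RL=W RR=S
cmd 5: advance +6 → t=58, phase=(2,19,2,16) → FL=S FR=W RL=S RR=W
cmd 6: advance +12 → t=70, phase=(14,7,14,4) → FL=S FR=S RL=S RR=S

after cmd 1 (t=28): FL=W FR=S RL=W RR=S
after cmd 2 (t=38): FL=S FR=W RL=S RR=W
after cmd 3 (t=39): FL=S FR=S RL=S RR=W
after cmd 4 (t=52): FL=W FR=S RL=W RR=S
after cmd 5 (t=58): FL=S FR=W RL=S RR=W
after cmd 6 (t=70): FL=S FR=S RL=S RR=S


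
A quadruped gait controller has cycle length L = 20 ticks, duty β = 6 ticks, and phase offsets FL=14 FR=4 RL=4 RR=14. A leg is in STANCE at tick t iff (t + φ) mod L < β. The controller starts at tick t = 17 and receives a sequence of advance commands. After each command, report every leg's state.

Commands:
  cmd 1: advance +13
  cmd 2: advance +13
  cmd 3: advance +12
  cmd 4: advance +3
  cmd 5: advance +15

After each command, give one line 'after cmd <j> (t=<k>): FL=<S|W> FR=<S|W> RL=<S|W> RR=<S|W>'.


after cmd 1 (t=30): FL=S FR=W RL=W RR=S
after cmd 2 (t=43): FL=W FR=W RL=W RR=W
after cmd 3 (t=55): FL=W FR=W RL=W RR=W
after cmd 4 (t=58): FL=W FR=S RL=S RR=W
after cmd 5 (t=73): FL=W FR=W RL=W RR=W

start t=17: FL=W FR=S RL=S RR=W
cmd 1: advance +13 → t=30, phase=(4,14,14,4) → FL=S FR=W RL=W RR=S
cmd 2: advance +13 → t=43, phase=(17,7,7,17) → FL=W FR=W RL=W RR=W
cmd 3: advance +12 → t=55, phase=(9,19,19,9) → FL=W FR=W RL=W RR=W
cmd 4: advance +3 → t=58, phase=(12,2,2,12) → FL=W FR=S RL=S RR=W
cmd 5: advance +15 → t=73, phase=(7,17,17,7) → FL=W FR=W RL=W RR=W


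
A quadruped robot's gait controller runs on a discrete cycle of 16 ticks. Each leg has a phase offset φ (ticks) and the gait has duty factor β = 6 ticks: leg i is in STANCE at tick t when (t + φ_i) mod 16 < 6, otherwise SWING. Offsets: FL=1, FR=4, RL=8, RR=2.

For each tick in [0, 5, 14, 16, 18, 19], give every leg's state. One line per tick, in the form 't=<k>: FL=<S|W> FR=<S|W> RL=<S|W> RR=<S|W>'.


t=0: FL=S FR=S RL=W RR=S
t=5: FL=W FR=W RL=W RR=W
t=14: FL=W FR=S RL=W RR=S
t=16: FL=S FR=S RL=W RR=S
t=18: FL=S FR=W RL=W RR=S
t=19: FL=S FR=W RL=W RR=S

t=0: phase=(1,4,8,2) vs β=6 → FL=S FR=S RL=W RR=S
t=5: phase=(6,9,13,7) vs β=6 → FL=W FR=W RL=W RR=W
t=14: phase=(15,2,6,0) vs β=6 → FL=W FR=S RL=W RR=S
t=16: phase=(1,4,8,2) vs β=6 → FL=S FR=S RL=W RR=S
t=18: phase=(3,6,10,4) vs β=6 → FL=S FR=W RL=W RR=S
t=19: phase=(4,7,11,5) vs β=6 → FL=S FR=W RL=W RR=S


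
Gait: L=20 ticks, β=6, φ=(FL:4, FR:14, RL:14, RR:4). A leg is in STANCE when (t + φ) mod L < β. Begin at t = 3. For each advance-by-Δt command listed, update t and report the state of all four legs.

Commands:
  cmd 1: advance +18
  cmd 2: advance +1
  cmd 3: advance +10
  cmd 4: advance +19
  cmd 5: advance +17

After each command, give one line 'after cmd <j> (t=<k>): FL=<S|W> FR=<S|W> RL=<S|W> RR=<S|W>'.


start t=3: FL=W FR=W RL=W RR=W
cmd 1: advance +18 → t=21, phase=(5,15,15,5) → FL=S FR=W RL=W RR=S
cmd 2: advance +1 → t=22, phase=(6,16,16,6) → FL=W FR=W RL=W RR=W
cmd 3: advance +10 → t=32, phase=(16,6,6,16) → FL=W FR=W RL=W RR=W
cmd 4: advance +19 → t=51, phase=(15,5,5,15) → FL=W FR=S RL=S RR=W
cmd 5: advance +17 → t=68, phase=(12,2,2,12) → FL=W FR=S RL=S RR=W

after cmd 1 (t=21): FL=S FR=W RL=W RR=S
after cmd 2 (t=22): FL=W FR=W RL=W RR=W
after cmd 3 (t=32): FL=W FR=W RL=W RR=W
after cmd 4 (t=51): FL=W FR=S RL=S RR=W
after cmd 5 (t=68): FL=W FR=S RL=S RR=W
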